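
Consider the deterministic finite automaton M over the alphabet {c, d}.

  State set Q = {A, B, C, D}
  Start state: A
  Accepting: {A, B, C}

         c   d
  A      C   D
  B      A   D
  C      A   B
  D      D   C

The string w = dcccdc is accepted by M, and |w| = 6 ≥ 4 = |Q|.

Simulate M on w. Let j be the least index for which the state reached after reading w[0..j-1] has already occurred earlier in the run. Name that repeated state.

State sequence: A -d-> D -c-> D -c-> D -c-> D -d-> C -c-> A
First repeat at step 2: D was already visited.

The earliest repeat is at step j = 2: M is in D, which it already visited at step i = 1.
Since M has 4 states, any run of length ≥ 4 visits 4+1 states, so by pigeonhole some state repeats within the first 4 steps — that repeat gives the pumpable loop.

D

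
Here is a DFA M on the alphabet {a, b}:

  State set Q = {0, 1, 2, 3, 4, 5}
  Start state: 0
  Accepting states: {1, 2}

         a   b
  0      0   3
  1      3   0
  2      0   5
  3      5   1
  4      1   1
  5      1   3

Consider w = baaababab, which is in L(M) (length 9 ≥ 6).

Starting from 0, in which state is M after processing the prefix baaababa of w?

State sequence: 0 -b-> 3 -a-> 5 -a-> 1 -a-> 3 -b-> 1 -a-> 3 -b-> 1 -a-> 3

After reading 8 characters, M is in state 3.

3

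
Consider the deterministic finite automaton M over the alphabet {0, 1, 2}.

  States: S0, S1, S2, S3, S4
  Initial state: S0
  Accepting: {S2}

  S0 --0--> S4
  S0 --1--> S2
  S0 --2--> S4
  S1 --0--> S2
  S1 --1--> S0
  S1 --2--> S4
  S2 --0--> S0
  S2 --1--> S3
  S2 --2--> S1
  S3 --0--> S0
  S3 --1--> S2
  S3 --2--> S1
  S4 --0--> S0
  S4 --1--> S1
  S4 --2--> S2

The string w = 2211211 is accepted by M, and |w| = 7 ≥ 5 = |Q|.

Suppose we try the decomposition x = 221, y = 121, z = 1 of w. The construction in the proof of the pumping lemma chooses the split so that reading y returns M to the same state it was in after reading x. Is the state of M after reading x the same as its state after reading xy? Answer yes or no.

no

State sequence: S0 -2-> S4 -2-> S2 -1-> S3 -1-> S2 -2-> S1 -1-> S0

After x (step 3): S3. After xy (step 6): S0.
They differ (S3 ≠ S0), so y is not a cycle from the state after x; this split is not the one the pumping-lemma construction produces, and pumping y need not keep the string in L(M).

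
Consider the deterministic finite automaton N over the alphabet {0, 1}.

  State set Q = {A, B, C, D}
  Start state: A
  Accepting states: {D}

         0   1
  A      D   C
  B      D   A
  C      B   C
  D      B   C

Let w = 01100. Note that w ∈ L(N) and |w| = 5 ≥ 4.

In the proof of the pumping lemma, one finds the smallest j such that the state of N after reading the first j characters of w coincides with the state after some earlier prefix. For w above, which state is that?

C

Run of N on w = 0 1 1 0 0:
  step 0: A  (start)
  step 1: D  (read 0: A→D)
  step 2: C  (read 1: D→C)
  step 3: C  (read 1: C→C)   ← first repeat (C seen earlier)
  step 4: B  (read 0: C→B)
  step 5: D  (read 0: B→D)

The earliest repeat is at step j = 3: N is in C, which it already visited at step i = 2.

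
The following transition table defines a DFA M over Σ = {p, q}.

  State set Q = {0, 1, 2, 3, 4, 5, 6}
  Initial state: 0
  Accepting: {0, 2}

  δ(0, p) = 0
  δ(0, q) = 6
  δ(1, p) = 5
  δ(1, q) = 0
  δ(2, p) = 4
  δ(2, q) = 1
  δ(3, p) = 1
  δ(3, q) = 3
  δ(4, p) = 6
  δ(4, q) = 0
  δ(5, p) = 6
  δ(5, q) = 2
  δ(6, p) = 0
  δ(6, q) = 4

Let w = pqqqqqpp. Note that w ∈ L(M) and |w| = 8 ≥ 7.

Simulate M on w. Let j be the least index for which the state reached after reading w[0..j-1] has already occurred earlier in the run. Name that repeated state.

Run of M on w = p q q q q q p p:
  step 0: 0  (start)
  step 1: 0  (read p: 0→0)   ← first repeat (0 seen earlier)
  step 2: 6  (read q: 0→6)
  step 3: 4  (read q: 6→4)
  step 4: 0  (read q: 4→0)
  step 5: 6  (read q: 0→6)
  step 6: 4  (read q: 6→4)
  step 7: 6  (read p: 4→6)
  step 8: 0  (read p: 6→0)

The earliest repeat is at step j = 1: M is in 0, which it already visited at step i = 0.
Pumping length from the standard proof: p = 7 (the number of states). The repeated state found above gives |xy| = j ≤ 7 and |y| = j − i ≥ 1.

0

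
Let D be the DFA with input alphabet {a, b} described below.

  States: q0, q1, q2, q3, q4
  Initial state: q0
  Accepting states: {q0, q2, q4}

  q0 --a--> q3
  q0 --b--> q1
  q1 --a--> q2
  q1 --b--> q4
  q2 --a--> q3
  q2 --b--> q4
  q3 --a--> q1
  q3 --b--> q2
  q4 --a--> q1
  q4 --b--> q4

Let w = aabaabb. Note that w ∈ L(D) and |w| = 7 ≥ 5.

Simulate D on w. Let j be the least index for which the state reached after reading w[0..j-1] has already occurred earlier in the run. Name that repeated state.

Run of D on w = a a b a a b b:
  step 0: q0  (start)
  step 1: q3  (read a: q0→q3)
  step 2: q1  (read a: q3→q1)
  step 3: q4  (read b: q1→q4)
  step 4: q1  (read a: q4→q1)   ← first repeat (q1 seen earlier)
  step 5: q2  (read a: q1→q2)
  step 6: q4  (read b: q2→q4)
  step 7: q4  (read b: q4→q4)

The earliest repeat is at step j = 4: D is in q1, which it already visited at step i = 2.
Since D has 5 states, any run of length ≥ 5 visits 5+1 states, so by pigeonhole some state repeats within the first 5 steps — that repeat gives the pumpable loop.

q1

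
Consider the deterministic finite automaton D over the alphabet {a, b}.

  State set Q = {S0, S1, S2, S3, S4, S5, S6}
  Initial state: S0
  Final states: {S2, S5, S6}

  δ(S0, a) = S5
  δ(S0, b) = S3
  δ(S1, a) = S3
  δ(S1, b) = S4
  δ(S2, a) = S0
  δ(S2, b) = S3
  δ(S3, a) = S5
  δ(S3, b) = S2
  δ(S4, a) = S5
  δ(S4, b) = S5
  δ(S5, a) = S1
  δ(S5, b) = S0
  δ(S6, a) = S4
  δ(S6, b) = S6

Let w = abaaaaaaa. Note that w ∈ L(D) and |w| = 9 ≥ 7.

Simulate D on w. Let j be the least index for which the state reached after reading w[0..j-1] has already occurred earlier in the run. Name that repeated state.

Run of D on w = a b a a a a a a a:
  step 0: S0  (start)
  step 1: S5  (read a: S0→S5)
  step 2: S0  (read b: S5→S0)   ← first repeat (S0 seen earlier)
  step 3: S5  (read a: S0→S5)
  step 4: S1  (read a: S5→S1)
  step 5: S3  (read a: S1→S3)
  step 6: S5  (read a: S3→S5)
  step 7: S1  (read a: S5→S1)
  step 8: S3  (read a: S1→S3)
  step 9: S5  (read a: S3→S5)

The earliest repeat is at step j = 2: D is in S0, which it already visited at step i = 0.

S0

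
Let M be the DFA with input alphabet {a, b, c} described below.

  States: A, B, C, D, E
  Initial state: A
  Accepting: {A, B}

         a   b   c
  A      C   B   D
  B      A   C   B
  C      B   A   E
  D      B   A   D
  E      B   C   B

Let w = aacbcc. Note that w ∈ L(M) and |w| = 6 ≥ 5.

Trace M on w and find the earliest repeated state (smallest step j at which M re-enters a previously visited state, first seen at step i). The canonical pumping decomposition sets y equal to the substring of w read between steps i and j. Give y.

State sequence: A -a-> C -a-> B -c-> B -b-> C -c-> E -c-> B
First repeat at step 3: B was already visited.

So i = 2, j = 3, giving x = w[0:2] = aa, y = w[2:3] = c, z = w[3:6] = bcc.
Check: |xy| = 3 ≤ 5 and |y| = 1 ≥ 1. Reading y takes M from B back to B, so every xyⁱz is accepted.
Pumping length from the standard proof: p = 5 (the number of states). The repeated state found above gives |xy| = j ≤ 5 and |y| = j − i ≥ 1.

c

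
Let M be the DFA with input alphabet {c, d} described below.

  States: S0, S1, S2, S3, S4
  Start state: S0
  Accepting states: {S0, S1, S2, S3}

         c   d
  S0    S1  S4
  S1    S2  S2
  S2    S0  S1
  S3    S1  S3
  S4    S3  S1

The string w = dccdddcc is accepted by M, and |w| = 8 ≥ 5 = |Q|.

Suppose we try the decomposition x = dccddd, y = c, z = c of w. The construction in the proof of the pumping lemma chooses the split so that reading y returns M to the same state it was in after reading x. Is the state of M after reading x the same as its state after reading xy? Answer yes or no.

no

Run of M on the first 7 characters of w = d c c d d d c:
  step 0: S0  (start)
  step 1: S4  (read d: S0→S4)
  step 2: S3  (read c: S4→S3)
  step 3: S1  (read c: S3→S1)
  step 4: S2  (read d: S1→S2)
  step 5: S1  (read d: S2→S1)
  step 6: S2  (read d: S1→S2)
  step 7: S0  (read c: S2→S0)

After x (step 6): S2. After xy (step 7): S0.
They differ (S2 ≠ S0), so y is not a cycle from the state after x; this split is not the one the pumping-lemma construction produces, and pumping y need not keep the string in L(M).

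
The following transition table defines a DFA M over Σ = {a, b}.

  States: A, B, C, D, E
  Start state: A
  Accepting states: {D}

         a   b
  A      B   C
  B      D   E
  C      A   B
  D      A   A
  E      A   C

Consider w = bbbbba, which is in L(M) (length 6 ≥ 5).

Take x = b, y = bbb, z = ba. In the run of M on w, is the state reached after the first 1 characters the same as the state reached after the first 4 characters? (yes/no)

yes

Run of M on the first 4 characters of w = b b b b:
  step 0: A  (start)
  step 1: C  (read b: A→C)
  step 2: B  (read b: C→B)
  step 3: E  (read b: B→E)
  step 4: C  (read b: E→C)

After x (step 1): C. After xy (step 4): C.
They match, so y = bbb drives M around a cycle from C back to itself; pumping y any number of times keeps M in C before reading z, and xyⁱz ∈ L(M) for every i ≥ 0.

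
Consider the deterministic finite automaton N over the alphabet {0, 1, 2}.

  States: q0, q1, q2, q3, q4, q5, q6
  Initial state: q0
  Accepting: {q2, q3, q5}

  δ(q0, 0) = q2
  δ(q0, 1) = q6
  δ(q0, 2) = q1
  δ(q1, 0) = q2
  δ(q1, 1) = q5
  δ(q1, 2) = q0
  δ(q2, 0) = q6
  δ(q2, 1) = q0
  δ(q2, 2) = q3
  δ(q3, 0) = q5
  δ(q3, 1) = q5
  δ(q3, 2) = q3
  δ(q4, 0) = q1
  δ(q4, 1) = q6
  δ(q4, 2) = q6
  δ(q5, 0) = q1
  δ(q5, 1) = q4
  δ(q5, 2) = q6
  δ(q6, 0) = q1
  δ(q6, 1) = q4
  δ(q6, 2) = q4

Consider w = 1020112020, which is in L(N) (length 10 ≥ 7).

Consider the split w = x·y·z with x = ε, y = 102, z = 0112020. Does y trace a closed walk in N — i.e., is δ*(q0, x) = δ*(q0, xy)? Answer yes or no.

State sequence: q0 -1-> q6 -0-> q1 -2-> q0

After x (step 0): q0. After xy (step 3): q0.
They match, so y = 102 drives N around a cycle from q0 back to itself; pumping y any number of times keeps N in q0 before reading z, and xyⁱz ∈ L(N) for every i ≥ 0.

yes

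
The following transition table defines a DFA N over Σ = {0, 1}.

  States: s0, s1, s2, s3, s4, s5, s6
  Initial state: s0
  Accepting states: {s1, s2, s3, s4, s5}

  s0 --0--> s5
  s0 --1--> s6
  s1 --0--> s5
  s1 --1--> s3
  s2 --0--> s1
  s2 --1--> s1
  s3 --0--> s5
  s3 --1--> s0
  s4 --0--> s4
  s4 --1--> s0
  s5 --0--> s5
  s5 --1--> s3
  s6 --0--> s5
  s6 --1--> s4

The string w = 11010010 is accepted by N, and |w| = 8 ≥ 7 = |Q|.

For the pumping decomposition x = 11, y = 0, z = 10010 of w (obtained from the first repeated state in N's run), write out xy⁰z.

1110010

xy⁰z = xz = 11·10010 = 1110010.
Reading y = 0 takes N from s4 back to s4, so after x the machine is still in s4, and z then leads to the accepting state s5. Hence 1110010 ∈ L(N).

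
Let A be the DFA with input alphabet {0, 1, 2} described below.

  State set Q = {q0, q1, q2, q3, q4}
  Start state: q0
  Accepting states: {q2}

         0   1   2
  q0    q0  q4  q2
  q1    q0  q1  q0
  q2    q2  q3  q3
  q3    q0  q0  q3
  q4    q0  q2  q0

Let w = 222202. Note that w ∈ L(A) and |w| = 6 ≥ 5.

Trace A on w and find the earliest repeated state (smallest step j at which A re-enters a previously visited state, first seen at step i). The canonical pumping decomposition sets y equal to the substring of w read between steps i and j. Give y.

Run of A on w = 2 2 2 2 0 2:
  step 0: q0  (start)
  step 1: q2  (read 2: q0→q2)
  step 2: q3  (read 2: q2→q3)
  step 3: q3  (read 2: q3→q3)   ← first repeat (q3 seen earlier)
  step 4: q3  (read 2: q3→q3)
  step 5: q0  (read 0: q3→q0)
  step 6: q2  (read 2: q0→q2)

So i = 2, j = 3, giving x = w[0:2] = 22, y = w[2:3] = 2, z = w[3:6] = 202.
Check: |xy| = 3 ≤ 5 and |y| = 1 ≥ 1. Reading y takes A from q3 back to q3, so every xyⁱz is accepted.

2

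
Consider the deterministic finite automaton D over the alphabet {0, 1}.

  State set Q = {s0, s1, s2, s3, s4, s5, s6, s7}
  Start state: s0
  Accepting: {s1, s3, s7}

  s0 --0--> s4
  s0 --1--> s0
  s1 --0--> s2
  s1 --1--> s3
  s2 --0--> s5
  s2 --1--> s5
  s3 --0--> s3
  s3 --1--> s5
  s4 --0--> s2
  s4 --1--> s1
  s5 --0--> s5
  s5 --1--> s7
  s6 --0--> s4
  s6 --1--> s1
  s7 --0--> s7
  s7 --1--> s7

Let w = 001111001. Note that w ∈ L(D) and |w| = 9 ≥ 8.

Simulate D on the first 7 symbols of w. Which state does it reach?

s7

State sequence: s0 -0-> s4 -0-> s2 -1-> s5 -1-> s7 -1-> s7 -1-> s7 -0-> s7

After reading 7 characters, D is in state s7.
(This kind of state-tracing is the core of the pumping-lemma construction: with 8 states, pigeonhole forces a repeat within the first 8 steps.)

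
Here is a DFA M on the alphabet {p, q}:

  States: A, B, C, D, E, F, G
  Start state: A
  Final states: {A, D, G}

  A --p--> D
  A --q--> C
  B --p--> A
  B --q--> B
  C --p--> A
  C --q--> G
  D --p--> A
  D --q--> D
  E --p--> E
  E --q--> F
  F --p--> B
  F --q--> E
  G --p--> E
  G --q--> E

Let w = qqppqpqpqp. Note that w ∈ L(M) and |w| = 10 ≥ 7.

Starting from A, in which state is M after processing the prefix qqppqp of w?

Run of M on the first 6 characters of w = q q p p q p:
  step 0: A  (start)
  step 1: C  (read q: A→C)
  step 2: G  (read q: C→G)
  step 3: E  (read p: G→E)
  step 4: E  (read p: E→E)
  step 5: F  (read q: E→F)
  step 6: B  (read p: F→B)

After reading 6 characters, M is in state B.

B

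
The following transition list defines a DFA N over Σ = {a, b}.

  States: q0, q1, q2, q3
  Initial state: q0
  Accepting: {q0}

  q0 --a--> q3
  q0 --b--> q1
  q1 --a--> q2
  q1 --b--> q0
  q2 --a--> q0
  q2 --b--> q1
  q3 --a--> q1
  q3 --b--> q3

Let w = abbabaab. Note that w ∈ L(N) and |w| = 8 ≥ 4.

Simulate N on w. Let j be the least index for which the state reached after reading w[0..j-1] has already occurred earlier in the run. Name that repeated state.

q3

State sequence: q0 -a-> q3 -b-> q3 -b-> q3 -a-> q1 -b-> q0 -a-> q3 -a-> q1 -b-> q0
First repeat at step 2: q3 was already visited.

The earliest repeat is at step j = 2: N is in q3, which it already visited at step i = 1.
Since N has 4 states, any run of length ≥ 4 visits 4+1 states, so by pigeonhole some state repeats within the first 4 steps — that repeat gives the pumpable loop.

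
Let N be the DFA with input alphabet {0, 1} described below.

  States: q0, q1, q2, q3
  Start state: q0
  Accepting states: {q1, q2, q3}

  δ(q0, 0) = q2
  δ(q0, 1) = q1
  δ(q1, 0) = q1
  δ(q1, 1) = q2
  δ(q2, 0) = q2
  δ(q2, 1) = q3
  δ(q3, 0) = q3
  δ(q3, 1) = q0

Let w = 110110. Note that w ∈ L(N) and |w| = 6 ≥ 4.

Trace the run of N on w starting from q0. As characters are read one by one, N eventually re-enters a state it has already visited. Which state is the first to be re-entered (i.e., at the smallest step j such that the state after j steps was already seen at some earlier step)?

State sequence: q0 -1-> q1 -1-> q2 -0-> q2 -1-> q3 -1-> q0 -0-> q2
First repeat at step 3: q2 was already visited.

The earliest repeat is at step j = 3: N is in q2, which it already visited at step i = 2.
Since N has 4 states, any run of length ≥ 4 visits 4+1 states, so by pigeonhole some state repeats within the first 4 steps — that repeat gives the pumpable loop.

q2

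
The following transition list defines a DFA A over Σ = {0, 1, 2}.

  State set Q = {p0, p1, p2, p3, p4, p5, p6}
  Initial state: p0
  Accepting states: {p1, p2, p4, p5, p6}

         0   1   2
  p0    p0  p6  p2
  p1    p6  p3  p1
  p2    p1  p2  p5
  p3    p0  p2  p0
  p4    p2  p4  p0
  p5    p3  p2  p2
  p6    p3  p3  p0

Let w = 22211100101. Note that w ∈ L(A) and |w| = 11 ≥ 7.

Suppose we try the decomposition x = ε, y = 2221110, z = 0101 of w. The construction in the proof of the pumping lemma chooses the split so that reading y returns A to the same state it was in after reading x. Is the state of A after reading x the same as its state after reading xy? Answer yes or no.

no

Run of A on the first 7 characters of w = 2 2 2 1 1 1 0:
  step 0: p0  (start)
  step 1: p2  (read 2: p0→p2)
  step 2: p5  (read 2: p2→p5)
  step 3: p2  (read 2: p5→p2)
  step 4: p2  (read 1: p2→p2)
  step 5: p2  (read 1: p2→p2)
  step 6: p2  (read 1: p2→p2)
  step 7: p1  (read 0: p2→p1)

After x (step 0): p0. After xy (step 7): p1.
They differ (p0 ≠ p1), so y is not a cycle from the state after x; this split is not the one the pumping-lemma construction produces, and pumping y need not keep the string in L(A).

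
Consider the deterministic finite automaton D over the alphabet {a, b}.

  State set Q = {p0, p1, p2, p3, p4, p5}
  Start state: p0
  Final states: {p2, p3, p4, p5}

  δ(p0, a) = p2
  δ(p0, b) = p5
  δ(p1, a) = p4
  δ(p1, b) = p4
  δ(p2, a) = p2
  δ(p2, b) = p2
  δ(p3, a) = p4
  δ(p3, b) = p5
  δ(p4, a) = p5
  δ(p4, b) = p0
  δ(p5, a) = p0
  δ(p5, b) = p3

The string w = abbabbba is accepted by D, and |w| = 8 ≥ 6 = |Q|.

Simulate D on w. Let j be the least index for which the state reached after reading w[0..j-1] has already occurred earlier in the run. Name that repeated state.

p2

State sequence: p0 -a-> p2 -b-> p2 -b-> p2 -a-> p2 -b-> p2 -b-> p2 -b-> p2 -a-> p2
First repeat at step 2: p2 was already visited.

The earliest repeat is at step j = 2: D is in p2, which it already visited at step i = 1.
Since D has 6 states, any run of length ≥ 6 visits 6+1 states, so by pigeonhole some state repeats within the first 6 steps — that repeat gives the pumpable loop.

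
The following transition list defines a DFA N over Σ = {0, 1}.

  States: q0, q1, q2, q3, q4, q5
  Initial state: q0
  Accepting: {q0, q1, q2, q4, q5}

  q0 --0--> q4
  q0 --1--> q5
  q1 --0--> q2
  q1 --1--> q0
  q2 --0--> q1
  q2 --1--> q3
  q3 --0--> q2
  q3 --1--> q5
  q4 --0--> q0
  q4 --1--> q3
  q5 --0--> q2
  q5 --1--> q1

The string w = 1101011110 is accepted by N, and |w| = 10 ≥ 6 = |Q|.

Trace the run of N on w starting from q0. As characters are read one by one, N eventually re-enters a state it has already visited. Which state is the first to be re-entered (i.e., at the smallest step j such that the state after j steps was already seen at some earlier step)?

Run of N on w = 1 1 0 1 0 1 1 1 1 0:
  step 0: q0  (start)
  step 1: q5  (read 1: q0→q5)
  step 2: q1  (read 1: q5→q1)
  step 3: q2  (read 0: q1→q2)
  step 4: q3  (read 1: q2→q3)
  step 5: q2  (read 0: q3→q2)   ← first repeat (q2 seen earlier)
  step 6: q3  (read 1: q2→q3)
  step 7: q5  (read 1: q3→q5)
  step 8: q1  (read 1: q5→q1)
  step 9: q0  (read 1: q1→q0)
  step 10: q4  (read 0: q0→q4)

The earliest repeat is at step j = 5: N is in q2, which it already visited at step i = 3.
Pumping length from the standard proof: p = 6 (the number of states). The repeated state found above gives |xy| = j ≤ 6 and |y| = j − i ≥ 1.

q2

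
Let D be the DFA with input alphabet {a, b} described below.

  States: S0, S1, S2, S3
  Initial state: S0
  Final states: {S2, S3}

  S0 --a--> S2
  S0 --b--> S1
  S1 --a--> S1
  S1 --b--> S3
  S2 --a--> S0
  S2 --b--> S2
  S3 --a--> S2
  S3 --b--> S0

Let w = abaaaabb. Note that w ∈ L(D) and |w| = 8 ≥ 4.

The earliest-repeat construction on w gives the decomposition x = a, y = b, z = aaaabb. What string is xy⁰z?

aaaaabb

xy⁰z = xz = a·aaaabb = aaaaabb.
Reading y = b takes D from S2 back to S2, so after x the machine is still in S2, and z then leads to the accepting state S2. Hence aaaaabb ∈ L(D).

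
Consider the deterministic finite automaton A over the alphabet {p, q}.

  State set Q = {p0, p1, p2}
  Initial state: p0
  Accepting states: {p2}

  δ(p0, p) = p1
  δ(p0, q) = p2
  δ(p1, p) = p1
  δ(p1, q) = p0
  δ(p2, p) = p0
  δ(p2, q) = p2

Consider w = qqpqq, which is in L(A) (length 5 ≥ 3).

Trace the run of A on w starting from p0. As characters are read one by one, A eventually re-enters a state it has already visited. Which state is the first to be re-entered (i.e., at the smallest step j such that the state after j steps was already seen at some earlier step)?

p2

State sequence: p0 -q-> p2 -q-> p2 -p-> p0 -q-> p2 -q-> p2
First repeat at step 2: p2 was already visited.

The earliest repeat is at step j = 2: A is in p2, which it already visited at step i = 1.
Pumping length from the standard proof: p = 3 (the number of states). The repeated state found above gives |xy| = j ≤ 3 and |y| = j − i ≥ 1.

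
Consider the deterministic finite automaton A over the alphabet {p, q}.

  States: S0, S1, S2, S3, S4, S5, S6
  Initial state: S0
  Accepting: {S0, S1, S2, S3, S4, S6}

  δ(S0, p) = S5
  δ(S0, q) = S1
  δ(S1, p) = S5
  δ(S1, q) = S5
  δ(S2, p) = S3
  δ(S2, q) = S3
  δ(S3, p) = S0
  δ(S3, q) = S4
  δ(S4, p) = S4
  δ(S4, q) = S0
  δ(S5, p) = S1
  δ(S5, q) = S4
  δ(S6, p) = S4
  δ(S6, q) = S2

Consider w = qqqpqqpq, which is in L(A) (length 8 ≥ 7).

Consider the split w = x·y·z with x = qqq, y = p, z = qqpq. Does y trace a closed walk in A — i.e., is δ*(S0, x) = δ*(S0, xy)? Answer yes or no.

yes

Run of A on the first 4 characters of w = q q q p:
  step 0: S0  (start)
  step 1: S1  (read q: S0→S1)
  step 2: S5  (read q: S1→S5)
  step 3: S4  (read q: S5→S4)
  step 4: S4  (read p: S4→S4)

After x (step 3): S4. After xy (step 4): S4.
They match, so y = p drives A around a cycle from S4 back to itself; pumping y any number of times keeps A in S4 before reading z, and xyⁱz ∈ L(A) for every i ≥ 0.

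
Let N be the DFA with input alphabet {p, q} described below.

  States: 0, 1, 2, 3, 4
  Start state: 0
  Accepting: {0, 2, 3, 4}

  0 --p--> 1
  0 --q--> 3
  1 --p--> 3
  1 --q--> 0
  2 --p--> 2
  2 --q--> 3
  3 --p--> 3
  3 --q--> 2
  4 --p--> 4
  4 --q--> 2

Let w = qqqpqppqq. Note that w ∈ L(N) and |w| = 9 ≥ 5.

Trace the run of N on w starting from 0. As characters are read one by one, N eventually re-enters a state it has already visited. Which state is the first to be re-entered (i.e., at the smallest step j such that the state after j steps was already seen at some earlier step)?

Run of N on w = q q q p q p p q q:
  step 0: 0  (start)
  step 1: 3  (read q: 0→3)
  step 2: 2  (read q: 3→2)
  step 3: 3  (read q: 2→3)   ← first repeat (3 seen earlier)
  step 4: 3  (read p: 3→3)
  step 5: 2  (read q: 3→2)
  step 6: 2  (read p: 2→2)
  step 7: 2  (read p: 2→2)
  step 8: 3  (read q: 2→3)
  step 9: 2  (read q: 3→2)

The earliest repeat is at step j = 3: N is in 3, which it already visited at step i = 1.
Pumping length from the standard proof: p = 5 (the number of states). The repeated state found above gives |xy| = j ≤ 5 and |y| = j − i ≥ 1.

3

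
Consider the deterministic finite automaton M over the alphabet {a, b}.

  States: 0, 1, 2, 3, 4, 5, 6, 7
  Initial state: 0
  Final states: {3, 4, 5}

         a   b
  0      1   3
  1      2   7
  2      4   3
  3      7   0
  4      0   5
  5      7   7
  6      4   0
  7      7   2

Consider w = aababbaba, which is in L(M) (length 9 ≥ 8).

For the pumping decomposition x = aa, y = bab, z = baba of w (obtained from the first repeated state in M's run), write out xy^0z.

aababa

xy⁰z = xz = aa·baba = aababa.
Reading y = bab takes M from 2 back to 2, so after x the machine is still in 2, and z then leads to the accepting state 4. Hence aababa ∈ L(M).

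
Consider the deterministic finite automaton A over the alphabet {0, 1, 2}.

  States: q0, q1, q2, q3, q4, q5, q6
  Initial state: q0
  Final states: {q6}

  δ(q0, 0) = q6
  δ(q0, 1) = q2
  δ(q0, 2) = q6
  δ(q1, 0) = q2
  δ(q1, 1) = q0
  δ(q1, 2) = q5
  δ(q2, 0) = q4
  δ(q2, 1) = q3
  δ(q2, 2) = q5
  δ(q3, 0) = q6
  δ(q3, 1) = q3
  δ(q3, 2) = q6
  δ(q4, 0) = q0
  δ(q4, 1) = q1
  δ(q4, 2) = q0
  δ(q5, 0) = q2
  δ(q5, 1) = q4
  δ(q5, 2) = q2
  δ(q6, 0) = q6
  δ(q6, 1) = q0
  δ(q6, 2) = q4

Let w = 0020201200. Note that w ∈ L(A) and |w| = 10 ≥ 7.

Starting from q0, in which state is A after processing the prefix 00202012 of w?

State sequence: q0 -0-> q6 -0-> q6 -2-> q4 -0-> q0 -2-> q6 -0-> q6 -1-> q0 -2-> q6

After reading 8 characters, A is in state q6.

q6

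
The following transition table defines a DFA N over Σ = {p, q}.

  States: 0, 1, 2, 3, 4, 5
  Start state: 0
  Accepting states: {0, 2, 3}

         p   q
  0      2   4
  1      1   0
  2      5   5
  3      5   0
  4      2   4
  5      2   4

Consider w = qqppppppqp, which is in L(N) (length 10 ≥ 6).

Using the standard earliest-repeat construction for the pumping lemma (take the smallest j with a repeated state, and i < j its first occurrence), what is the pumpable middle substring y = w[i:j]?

Run of N on w = q q p p p p p p q p:
  step 0: 0  (start)
  step 1: 4  (read q: 0→4)
  step 2: 4  (read q: 4→4)   ← first repeat (4 seen earlier)
  step 3: 2  (read p: 4→2)
  step 4: 5  (read p: 2→5)
  step 5: 2  (read p: 5→2)
  step 6: 5  (read p: 2→5)
  step 7: 2  (read p: 5→2)
  step 8: 5  (read p: 2→5)
  step 9: 4  (read q: 5→4)
  step 10: 2  (read p: 4→2)

So i = 1, j = 2, giving x = w[0:1] = q, y = w[1:2] = q, z = w[2:10] = ppppppqp.
Check: |xy| = 2 ≤ 6 and |y| = 1 ≥ 1. Reading y takes N from 4 back to 4, so every xyⁱz is accepted.
With |Q| = 6, pigeonhole forces a state repeat no later than step 6; the substring read between the first and second visits to that state can be pumped.

q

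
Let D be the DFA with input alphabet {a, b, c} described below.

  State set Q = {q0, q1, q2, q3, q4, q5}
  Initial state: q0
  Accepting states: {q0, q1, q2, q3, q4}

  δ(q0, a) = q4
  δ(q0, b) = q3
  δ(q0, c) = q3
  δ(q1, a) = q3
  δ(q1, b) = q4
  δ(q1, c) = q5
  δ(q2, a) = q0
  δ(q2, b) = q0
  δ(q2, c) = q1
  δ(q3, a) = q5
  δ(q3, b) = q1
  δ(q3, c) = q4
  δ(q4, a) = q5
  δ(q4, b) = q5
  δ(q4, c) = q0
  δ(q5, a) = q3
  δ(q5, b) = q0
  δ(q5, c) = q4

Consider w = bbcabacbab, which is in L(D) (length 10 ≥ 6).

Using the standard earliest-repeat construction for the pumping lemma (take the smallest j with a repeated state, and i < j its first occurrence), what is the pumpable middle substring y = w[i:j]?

bca

State sequence: q0 -b-> q3 -b-> q1 -c-> q5 -a-> q3 -b-> q1 -a-> q3 -c-> q4 -b-> q5 -a-> q3 -b-> q1
First repeat at step 4: q3 was already visited.

So i = 1, j = 4, giving x = w[0:1] = b, y = w[1:4] = bca, z = w[4:10] = bacbab.
Check: |xy| = 4 ≤ 6 and |y| = 3 ≥ 1. Reading y takes D from q3 back to q3, so every xyⁱz is accepted.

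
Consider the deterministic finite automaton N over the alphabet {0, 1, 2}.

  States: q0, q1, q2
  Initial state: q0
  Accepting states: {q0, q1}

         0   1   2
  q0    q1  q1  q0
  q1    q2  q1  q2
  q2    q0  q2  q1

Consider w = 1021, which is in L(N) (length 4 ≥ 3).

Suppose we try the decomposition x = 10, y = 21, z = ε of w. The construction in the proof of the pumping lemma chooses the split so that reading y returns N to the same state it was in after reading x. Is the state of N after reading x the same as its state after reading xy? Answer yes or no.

no

State sequence: q0 -1-> q1 -0-> q2 -2-> q1 -1-> q1

After x (step 2): q2. After xy (step 4): q1.
They differ (q2 ≠ q1), so y is not a cycle from the state after x; this split is not the one the pumping-lemma construction produces, and pumping y need not keep the string in L(N).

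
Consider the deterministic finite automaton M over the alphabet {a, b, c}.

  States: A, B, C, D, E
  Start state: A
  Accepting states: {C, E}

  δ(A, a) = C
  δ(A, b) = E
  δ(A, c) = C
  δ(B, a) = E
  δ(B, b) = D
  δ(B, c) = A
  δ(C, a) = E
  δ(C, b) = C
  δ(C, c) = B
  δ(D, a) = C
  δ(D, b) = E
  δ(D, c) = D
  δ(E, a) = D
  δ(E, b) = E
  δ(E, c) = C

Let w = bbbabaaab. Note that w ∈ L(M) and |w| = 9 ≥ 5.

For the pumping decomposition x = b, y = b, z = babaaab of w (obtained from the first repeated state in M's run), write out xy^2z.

bbbbabaaab

xy^2z = b·b·b·babaaab = bbbbabaaab.
Reading y = b takes M from E back to E, so after x·y·y the machine is still in E, and z then leads to the accepting state E. Hence bbbbabaaab ∈ L(M).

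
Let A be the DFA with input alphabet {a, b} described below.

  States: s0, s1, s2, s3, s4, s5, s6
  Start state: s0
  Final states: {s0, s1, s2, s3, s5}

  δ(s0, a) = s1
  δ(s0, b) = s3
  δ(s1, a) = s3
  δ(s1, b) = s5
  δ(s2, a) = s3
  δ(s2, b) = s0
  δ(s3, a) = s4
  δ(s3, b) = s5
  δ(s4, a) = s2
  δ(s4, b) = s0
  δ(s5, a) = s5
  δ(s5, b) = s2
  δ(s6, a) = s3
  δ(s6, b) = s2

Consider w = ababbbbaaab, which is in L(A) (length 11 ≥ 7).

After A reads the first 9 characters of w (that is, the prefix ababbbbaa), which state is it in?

s5

State sequence: s0 -a-> s1 -b-> s5 -a-> s5 -b-> s2 -b-> s0 -b-> s3 -b-> s5 -a-> s5 -a-> s5

After reading 9 characters, A is in state s5.
(This kind of state-tracing is the core of the pumping-lemma construction: with 7 states, pigeonhole forces a repeat within the first 7 steps.)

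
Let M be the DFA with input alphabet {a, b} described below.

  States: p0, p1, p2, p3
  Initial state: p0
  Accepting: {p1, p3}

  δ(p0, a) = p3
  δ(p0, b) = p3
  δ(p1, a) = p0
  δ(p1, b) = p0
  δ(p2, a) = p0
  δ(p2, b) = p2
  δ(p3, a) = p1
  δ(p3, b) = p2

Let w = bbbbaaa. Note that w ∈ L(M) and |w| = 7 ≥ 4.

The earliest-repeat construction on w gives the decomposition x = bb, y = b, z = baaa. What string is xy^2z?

xy^2z = bb·b·b·baaa = bbbbbaaa.
Reading y = b takes M from p2 back to p2, so after x·y·y the machine is still in p2, and z then leads to the accepting state p1. Hence bbbbbaaa ∈ L(M).

bbbbbaaa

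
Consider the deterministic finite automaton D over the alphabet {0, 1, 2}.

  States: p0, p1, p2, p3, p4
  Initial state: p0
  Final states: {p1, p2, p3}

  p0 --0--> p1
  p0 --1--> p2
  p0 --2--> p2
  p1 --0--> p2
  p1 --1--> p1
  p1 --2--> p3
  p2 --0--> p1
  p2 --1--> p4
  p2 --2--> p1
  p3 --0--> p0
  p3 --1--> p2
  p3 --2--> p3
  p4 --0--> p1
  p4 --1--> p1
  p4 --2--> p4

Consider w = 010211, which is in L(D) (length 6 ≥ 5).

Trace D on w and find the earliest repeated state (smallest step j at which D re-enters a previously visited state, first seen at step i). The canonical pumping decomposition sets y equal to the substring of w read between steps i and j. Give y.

1

Run of D on w = 0 1 0 2 1 1:
  step 0: p0  (start)
  step 1: p1  (read 0: p0→p1)
  step 2: p1  (read 1: p1→p1)   ← first repeat (p1 seen earlier)
  step 3: p2  (read 0: p1→p2)
  step 4: p1  (read 2: p2→p1)
  step 5: p1  (read 1: p1→p1)
  step 6: p1  (read 1: p1→p1)

So i = 1, j = 2, giving x = w[0:1] = 0, y = w[1:2] = 1, z = w[2:6] = 0211.
Check: |xy| = 2 ≤ 5 and |y| = 1 ≥ 1. Reading y takes D from p1 back to p1, so every xyⁱz is accepted.
Since D has 5 states, any run of length ≥ 5 visits 5+1 states, so by pigeonhole some state repeats within the first 5 steps — that repeat gives the pumpable loop.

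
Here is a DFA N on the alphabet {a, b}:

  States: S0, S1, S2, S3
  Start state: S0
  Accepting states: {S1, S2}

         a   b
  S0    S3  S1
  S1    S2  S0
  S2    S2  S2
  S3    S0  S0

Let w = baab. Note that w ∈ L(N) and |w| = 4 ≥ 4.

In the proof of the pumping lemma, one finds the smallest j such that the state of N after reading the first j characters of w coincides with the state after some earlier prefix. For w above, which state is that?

State sequence: S0 -b-> S1 -a-> S2 -a-> S2 -b-> S2
First repeat at step 3: S2 was already visited.

The earliest repeat is at step j = 3: N is in S2, which it already visited at step i = 2.
The DFA has 4 states, so the proof of the pumping lemma guarantees a repeated state among the first 4+1 visited; the segment between the two visits is the pumpable y.

S2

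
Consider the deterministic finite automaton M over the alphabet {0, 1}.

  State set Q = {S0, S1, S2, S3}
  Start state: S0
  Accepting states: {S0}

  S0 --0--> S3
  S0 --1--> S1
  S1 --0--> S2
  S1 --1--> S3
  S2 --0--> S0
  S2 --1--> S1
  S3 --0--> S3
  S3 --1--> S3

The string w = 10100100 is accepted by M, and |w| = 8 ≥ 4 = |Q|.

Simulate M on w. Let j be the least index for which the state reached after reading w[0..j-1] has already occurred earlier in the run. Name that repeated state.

S1

Run of M on w = 1 0 1 0 0 1 0 0:
  step 0: S0  (start)
  step 1: S1  (read 1: S0→S1)
  step 2: S2  (read 0: S1→S2)
  step 3: S1  (read 1: S2→S1)   ← first repeat (S1 seen earlier)
  step 4: S2  (read 0: S1→S2)
  step 5: S0  (read 0: S2→S0)
  step 6: S1  (read 1: S0→S1)
  step 7: S2  (read 0: S1→S2)
  step 8: S0  (read 0: S2→S0)

The earliest repeat is at step j = 3: M is in S1, which it already visited at step i = 1.
The DFA has 4 states, so the proof of the pumping lemma guarantees a repeated state among the first 4+1 visited; the segment between the two visits is the pumpable y.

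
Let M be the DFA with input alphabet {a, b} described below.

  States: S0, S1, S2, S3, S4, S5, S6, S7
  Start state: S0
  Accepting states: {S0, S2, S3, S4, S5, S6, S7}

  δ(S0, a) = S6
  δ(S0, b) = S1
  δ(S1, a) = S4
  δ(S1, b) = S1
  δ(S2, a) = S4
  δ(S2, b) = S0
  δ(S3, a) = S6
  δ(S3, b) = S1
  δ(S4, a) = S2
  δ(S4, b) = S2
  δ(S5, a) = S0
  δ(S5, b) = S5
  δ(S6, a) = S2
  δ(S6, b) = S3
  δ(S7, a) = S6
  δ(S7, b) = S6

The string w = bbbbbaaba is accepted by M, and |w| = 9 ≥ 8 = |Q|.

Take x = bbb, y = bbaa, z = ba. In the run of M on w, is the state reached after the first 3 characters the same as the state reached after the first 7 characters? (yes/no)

Run of M on the first 7 characters of w = b b b b b a a:
  step 0: S0  (start)
  step 1: S1  (read b: S0→S1)
  step 2: S1  (read b: S1→S1)
  step 3: S1  (read b: S1→S1)
  step 4: S1  (read b: S1→S1)
  step 5: S1  (read b: S1→S1)
  step 6: S4  (read a: S1→S4)
  step 7: S2  (read a: S4→S2)

After x (step 3): S1. After xy (step 7): S2.
They differ (S1 ≠ S2), so y is not a cycle from the state after x; this split is not the one the pumping-lemma construction produces, and pumping y need not keep the string in L(M).

no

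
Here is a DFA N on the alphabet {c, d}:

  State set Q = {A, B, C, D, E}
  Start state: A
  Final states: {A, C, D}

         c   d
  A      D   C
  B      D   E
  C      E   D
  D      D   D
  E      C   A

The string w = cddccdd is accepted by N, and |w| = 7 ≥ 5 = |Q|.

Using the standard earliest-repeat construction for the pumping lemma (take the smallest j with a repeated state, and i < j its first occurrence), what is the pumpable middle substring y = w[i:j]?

Run of N on w = c d d c c d d:
  step 0: A  (start)
  step 1: D  (read c: A→D)
  step 2: D  (read d: D→D)   ← first repeat (D seen earlier)
  step 3: D  (read d: D→D)
  step 4: D  (read c: D→D)
  step 5: D  (read c: D→D)
  step 6: D  (read d: D→D)
  step 7: D  (read d: D→D)

So i = 1, j = 2, giving x = w[0:1] = c, y = w[1:2] = d, z = w[2:7] = dccdd.
Check: |xy| = 2 ≤ 5 and |y| = 1 ≥ 1. Reading y takes N from D back to D, so every xyⁱz is accepted.
Pumping length from the standard proof: p = 5 (the number of states). The repeated state found above gives |xy| = j ≤ 5 and |y| = j − i ≥ 1.

d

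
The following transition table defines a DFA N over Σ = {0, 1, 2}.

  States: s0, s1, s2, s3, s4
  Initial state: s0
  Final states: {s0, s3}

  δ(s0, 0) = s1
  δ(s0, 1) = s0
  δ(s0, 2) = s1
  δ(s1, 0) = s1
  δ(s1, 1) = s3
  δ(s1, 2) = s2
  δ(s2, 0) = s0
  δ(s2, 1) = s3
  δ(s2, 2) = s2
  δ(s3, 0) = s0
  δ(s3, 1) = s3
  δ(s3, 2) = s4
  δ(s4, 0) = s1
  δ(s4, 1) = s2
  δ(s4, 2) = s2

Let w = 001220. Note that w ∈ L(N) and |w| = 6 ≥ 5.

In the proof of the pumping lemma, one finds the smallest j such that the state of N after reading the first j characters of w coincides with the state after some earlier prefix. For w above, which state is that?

s1

State sequence: s0 -0-> s1 -0-> s1 -1-> s3 -2-> s4 -2-> s2 -0-> s0
First repeat at step 2: s1 was already visited.

The earliest repeat is at step j = 2: N is in s1, which it already visited at step i = 1.
The DFA has 5 states, so the proof of the pumping lemma guarantees a repeated state among the first 5+1 visited; the segment between the two visits is the pumpable y.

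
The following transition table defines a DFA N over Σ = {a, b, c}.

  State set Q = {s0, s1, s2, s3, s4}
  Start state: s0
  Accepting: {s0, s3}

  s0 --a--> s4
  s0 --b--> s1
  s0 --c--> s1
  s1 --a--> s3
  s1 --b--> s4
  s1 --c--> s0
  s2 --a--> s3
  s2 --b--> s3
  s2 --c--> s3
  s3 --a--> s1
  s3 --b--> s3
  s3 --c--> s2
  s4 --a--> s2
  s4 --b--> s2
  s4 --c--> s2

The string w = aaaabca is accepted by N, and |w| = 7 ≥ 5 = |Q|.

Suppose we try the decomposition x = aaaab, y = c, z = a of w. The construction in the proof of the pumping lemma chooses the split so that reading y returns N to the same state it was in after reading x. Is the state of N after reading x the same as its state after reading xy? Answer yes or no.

Run of N on the first 6 characters of w = a a a a b c:
  step 0: s0  (start)
  step 1: s4  (read a: s0→s4)
  step 2: s2  (read a: s4→s2)
  step 3: s3  (read a: s2→s3)
  step 4: s1  (read a: s3→s1)
  step 5: s4  (read b: s1→s4)
  step 6: s2  (read c: s4→s2)

After x (step 5): s4. After xy (step 6): s2.
They differ (s4 ≠ s2), so y is not a cycle from the state after x; this split is not the one the pumping-lemma construction produces, and pumping y need not keep the string in L(N).

no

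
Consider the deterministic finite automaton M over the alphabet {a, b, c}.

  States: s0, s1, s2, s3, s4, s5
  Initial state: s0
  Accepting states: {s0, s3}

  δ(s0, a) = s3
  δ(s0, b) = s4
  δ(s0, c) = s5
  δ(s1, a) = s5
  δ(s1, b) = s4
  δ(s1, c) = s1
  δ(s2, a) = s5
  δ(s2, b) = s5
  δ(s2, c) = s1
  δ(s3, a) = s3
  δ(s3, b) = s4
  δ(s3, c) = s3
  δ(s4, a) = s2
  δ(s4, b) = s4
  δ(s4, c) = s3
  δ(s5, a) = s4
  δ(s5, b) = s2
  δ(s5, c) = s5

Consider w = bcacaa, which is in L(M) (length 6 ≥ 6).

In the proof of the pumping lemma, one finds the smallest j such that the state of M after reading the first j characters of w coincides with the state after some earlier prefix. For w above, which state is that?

s3

Run of M on w = b c a c a a:
  step 0: s0  (start)
  step 1: s4  (read b: s0→s4)
  step 2: s3  (read c: s4→s3)
  step 3: s3  (read a: s3→s3)   ← first repeat (s3 seen earlier)
  step 4: s3  (read c: s3→s3)
  step 5: s3  (read a: s3→s3)
  step 6: s3  (read a: s3→s3)

The earliest repeat is at step j = 3: M is in s3, which it already visited at step i = 2.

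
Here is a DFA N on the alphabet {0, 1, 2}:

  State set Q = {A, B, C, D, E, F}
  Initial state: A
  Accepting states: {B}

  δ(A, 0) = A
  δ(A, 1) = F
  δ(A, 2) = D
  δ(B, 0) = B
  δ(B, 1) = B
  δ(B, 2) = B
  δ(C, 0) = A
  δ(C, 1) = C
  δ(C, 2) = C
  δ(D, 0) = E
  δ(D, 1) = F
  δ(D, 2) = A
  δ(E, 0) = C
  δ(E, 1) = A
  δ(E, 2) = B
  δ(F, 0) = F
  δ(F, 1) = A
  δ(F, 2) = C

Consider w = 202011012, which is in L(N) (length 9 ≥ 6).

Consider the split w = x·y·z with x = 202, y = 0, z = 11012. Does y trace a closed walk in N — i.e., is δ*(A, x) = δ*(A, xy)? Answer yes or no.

yes

State sequence: A -2-> D -0-> E -2-> B -0-> B

After x (step 3): B. After xy (step 4): B.
They match, so y = 0 drives N around a cycle from B back to itself; pumping y any number of times keeps N in B before reading z, and xyⁱz ∈ L(N) for every i ≥ 0.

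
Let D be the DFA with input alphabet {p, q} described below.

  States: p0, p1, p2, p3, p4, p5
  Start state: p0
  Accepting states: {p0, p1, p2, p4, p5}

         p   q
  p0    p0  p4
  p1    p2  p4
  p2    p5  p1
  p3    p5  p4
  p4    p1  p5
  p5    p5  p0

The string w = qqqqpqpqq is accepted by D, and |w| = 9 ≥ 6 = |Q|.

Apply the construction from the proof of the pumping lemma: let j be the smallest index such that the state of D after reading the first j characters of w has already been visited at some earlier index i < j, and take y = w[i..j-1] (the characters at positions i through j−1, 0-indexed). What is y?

qqq

State sequence: p0 -q-> p4 -q-> p5 -q-> p0 -q-> p4 -p-> p1 -q-> p4 -p-> p1 -q-> p4 -q-> p5
First repeat at step 3: p0 was already visited.

So i = 0, j = 3, giving x = w[0:0] = ε, y = w[0:3] = qqq, z = w[3:9] = qpqpqq.
Check: |xy| = 3 ≤ 6 and |y| = 3 ≥ 1. Reading y takes D from p0 back to p0, so every xyⁱz is accepted.
With |Q| = 6, pigeonhole forces a state repeat no later than step 6; the substring read between the first and second visits to that state can be pumped.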